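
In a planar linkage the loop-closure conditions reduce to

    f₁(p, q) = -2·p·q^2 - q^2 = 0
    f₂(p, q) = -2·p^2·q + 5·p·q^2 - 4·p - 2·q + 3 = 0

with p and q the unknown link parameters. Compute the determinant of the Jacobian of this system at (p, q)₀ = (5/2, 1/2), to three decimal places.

-45.500

J = [[-2·q^2, -4·p·q - 2·q], [-4·p·q + 5·q^2 - 4, -2·p^2 + 10·p·q - 2]].
At the point, J = [[-0.500, -6.000], [-7.750, -2.000]].
det J = -45.500.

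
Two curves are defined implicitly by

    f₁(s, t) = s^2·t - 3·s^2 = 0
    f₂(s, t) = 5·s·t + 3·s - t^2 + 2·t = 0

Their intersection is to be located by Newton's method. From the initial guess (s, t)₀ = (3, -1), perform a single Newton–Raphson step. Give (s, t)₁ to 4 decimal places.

At (3, -1): F = (-36.0000, -9.0000).
Jacobian J = [[2·s·t - 6·s, s^2], [5·t + 3, 5·s - 2·t + 2]].
At the point, J = [[-24.0000, 9.0000], [-2.0000, 19.0000]] (det J = -438.0000).
Solving J·Δ = −F gives Δ = (-1.3767, 0.3288).
Then the next iterate is (s, t)₁ = (1.6233, -0.6712).

(1.6233, -0.6712)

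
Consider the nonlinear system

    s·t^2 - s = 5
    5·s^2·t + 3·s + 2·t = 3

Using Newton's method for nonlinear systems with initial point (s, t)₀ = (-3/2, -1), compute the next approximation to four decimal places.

(-1.5741, 0.6667)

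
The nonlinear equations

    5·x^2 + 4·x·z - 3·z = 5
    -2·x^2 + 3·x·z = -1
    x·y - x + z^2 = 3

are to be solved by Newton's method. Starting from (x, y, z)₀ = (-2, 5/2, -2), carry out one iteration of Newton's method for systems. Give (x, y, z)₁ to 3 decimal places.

(-1.121, -0.093, -0.874)

At (-2, 5/2, -2): F = (37.000, 5.000, -2.000).
Jacobian J = [[10·x + 4·z, 0, 4·x - 3], [-4·x + 3·z, 0, 3·x], [y - 1, x, 2·z]].
At the point, J = [[-28.000, 0.000, -11.000], [2.000, 0.000, -6.000], [1.500, -2.000, -4.000]] (det J = 380.000).
Solving J·Δ = −F gives Δ = (0.879, -2.593, 1.126).
Then the next iterate is (x, y, z)₁ = (-1.121, -0.093, -0.874).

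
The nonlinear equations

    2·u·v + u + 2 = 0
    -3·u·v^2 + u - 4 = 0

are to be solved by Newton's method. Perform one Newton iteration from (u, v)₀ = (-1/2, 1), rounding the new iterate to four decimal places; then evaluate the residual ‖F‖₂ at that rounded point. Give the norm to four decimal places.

At (-1/2, 1): F = (0.5000, -3.0000).
Jacobian J = [[2·v + 1, 2·u], [-3·v^2 + 1, -6·u·v]].
At the point, J = [[3.0000, -1.0000], [-2.0000, 3.0000]] (det J = 7.0000).
Solving J·Δ = −F gives Δ = (0.2143, 1.1429).
Then the next iterate is (u, v)₁ = (-0.2857, 2.1429).
Re-evaluating at (-0.2857, 2.1429): F = (0.489847, -0.349879), so ‖F‖₂ = 0.6020.

0.6020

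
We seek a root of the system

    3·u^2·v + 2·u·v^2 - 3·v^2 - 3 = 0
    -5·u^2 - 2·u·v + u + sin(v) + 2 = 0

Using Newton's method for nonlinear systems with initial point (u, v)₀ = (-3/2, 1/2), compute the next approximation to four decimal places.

(-1.4172, 2.4416)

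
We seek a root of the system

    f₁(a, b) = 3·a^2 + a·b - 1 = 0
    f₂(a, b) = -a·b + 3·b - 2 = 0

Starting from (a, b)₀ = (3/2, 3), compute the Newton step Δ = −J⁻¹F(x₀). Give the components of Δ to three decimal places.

At (3/2, 3): F = (10.250, 2.500).
Jacobian J = [[6·a + b, a], [-b, -a + 3]].
At the point, J = [[12.000, 1.500], [-3.000, 1.500]] (det J = 22.500).
Solving J·Δ = −F gives Δ = (-0.517, -2.700).

(-0.517, -2.700)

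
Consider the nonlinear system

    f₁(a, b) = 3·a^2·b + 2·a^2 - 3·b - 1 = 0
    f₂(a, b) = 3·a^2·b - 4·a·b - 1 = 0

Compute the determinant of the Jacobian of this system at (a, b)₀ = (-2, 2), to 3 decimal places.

-352.000

J = [[6·a·b + 4·a, 3·a^2 - 3], [6·a·b - 4·b, 3·a^2 - 4·a]].
At the point, J = [[-32.000, 9.000], [-32.000, 20.000]].
det J = -352.000.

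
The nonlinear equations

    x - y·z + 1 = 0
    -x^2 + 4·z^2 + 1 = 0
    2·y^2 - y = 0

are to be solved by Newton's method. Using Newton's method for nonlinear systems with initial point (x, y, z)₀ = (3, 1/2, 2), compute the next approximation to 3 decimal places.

(-1.000, 0.500, 0.000)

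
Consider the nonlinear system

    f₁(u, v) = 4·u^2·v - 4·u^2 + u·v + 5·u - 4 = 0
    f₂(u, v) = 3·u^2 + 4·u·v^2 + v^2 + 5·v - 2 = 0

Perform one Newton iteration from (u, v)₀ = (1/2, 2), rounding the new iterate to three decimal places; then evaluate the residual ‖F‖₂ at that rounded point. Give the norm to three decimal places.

At (1/2, 2): F = (0.500, 20.750).
Jacobian J = [[8·u·v - 8·u + v + 5, 4·u^2 + u], [6·u + 4·v^2, 8·u·v + 2·v + 5]].
At the point, J = [[11.000, 1.500], [19.000, 17.000]] (det J = 158.500).
Solving J·Δ = −F gives Δ = (0.143, -1.380).
Then the next iterate is (u, v)₁ = (0.643, 0.620).
Re-evaluating at (0.643, 0.620): F = (-1.01478, 3.71342), so ‖F‖₂ = 3.850.

3.850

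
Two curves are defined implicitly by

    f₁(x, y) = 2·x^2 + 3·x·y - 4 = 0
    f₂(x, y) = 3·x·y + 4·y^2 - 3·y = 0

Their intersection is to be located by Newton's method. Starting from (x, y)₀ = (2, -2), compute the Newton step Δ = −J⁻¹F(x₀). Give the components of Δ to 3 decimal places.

At (2, -2): F = (-8.000, 10.000).
Jacobian J = [[4·x + 3·y, 3·x], [3·y, 3·x + 8·y - 3]].
At the point, J = [[2.000, 6.000], [-6.000, -13.000]] (det J = 10.000).
Solving J·Δ = −F gives Δ = (-4.400, 2.800).

(-4.400, 2.800)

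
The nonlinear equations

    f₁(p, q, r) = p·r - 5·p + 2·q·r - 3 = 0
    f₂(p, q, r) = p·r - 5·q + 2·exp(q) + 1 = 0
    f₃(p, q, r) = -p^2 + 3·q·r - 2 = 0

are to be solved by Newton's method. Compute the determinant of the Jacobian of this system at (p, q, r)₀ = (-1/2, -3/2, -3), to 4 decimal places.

-154.3727

J = [[r - 5, 2·r, p + 2·q], [r, 2·exp(q) - 5, p], [-2·p, 3·r, 3·q]].
At the point, J = [[-8.0000, -6.0000, -3.5000], [-3.0000, -4.553740, -0.5000], [1.0000, -9.0000, -4.5000]].
det J = -154.3727.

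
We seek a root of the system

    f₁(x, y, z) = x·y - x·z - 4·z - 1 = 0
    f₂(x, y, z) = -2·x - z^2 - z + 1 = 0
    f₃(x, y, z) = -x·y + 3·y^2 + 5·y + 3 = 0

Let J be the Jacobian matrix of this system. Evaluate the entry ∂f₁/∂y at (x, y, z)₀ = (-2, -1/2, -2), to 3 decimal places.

∂f₁/∂y = x.
At (-2, -1/2, -2) this is -2.000.

-2.000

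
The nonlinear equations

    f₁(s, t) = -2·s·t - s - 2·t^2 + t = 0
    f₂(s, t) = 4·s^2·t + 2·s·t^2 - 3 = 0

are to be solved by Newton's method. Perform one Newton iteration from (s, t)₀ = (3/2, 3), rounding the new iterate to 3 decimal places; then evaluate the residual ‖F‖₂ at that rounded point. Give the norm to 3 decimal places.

13.162

At (3/2, 3): F = (-25.500, 51.000).
Jacobian J = [[-2·t - 1, -2·s - 4·t + 1], [8·s·t + 2·t^2, 4·s^2 + 4·s·t]].
At the point, J = [[-7.000, -14.000], [54.000, 27.000]] (det J = 567.000).
Solving J·Δ = −F gives Δ = (-0.045, -1.799).
Then the next iterate is (s, t)₁ = (1.455, 1.201).
Re-evaluating at (1.455, 1.201): F = (-6.63371, 11.36758), so ‖F‖₂ = 13.162.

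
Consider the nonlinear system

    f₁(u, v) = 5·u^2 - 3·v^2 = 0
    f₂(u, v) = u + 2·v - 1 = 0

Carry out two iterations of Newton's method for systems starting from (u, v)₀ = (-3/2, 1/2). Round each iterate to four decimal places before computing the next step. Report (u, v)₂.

At (-3/2, 1/2): F = (10.5000, -1.5000).
Jacobian J = [[10·u, -6·v], [1, 2]].
At the point, J = [[-15.0000, -3.0000], [1.0000, 2.0000]] (det J = -27.0000).
Solving J·Δ = −F gives Δ = (0.6111, 0.4444).
Then the next iterate is (u, v)₁ = (-0.8889, 0.9444).
Round to (-0.8889, 0.9444) and repeat: F = (1.275042, -0.0001), J = [[-8.8890, -5.6664], [1.0000, 2.0000]].
Δ = (0.2105, -0.1052), so (u, v)₂ = (-0.6784, 0.8392).

(-0.6784, 0.8392)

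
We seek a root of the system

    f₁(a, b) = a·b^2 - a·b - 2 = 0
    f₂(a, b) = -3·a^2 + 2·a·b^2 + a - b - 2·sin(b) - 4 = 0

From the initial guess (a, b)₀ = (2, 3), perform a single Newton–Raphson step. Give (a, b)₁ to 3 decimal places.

At (2, 3): F = (10.000, 18.71776).
Jacobian J = [[b^2 - b, 2·a·b - a], [-6·a + 2·b^2 + 1, 4·a·b - 2·cos(b) - 1]].
At the point, J = [[6.000, 10.000], [7.000, 24.97998]] (det J = 79.87991).
Solving J·Δ = −F gives Δ = (-0.784, -0.530).
Then the next iterate is (a, b)₁ = (1.216, 2.470).

(1.216, 2.470)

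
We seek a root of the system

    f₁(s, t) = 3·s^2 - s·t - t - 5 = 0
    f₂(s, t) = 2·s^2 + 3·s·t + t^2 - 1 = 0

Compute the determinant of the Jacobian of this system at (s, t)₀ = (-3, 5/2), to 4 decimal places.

91.0000

J = [[6·s - t, -s - 1], [4·s + 3·t, 3·s + 2·t]].
At the point, J = [[-20.5000, 2.0000], [-4.5000, -4.0000]].
det J = 91.0000.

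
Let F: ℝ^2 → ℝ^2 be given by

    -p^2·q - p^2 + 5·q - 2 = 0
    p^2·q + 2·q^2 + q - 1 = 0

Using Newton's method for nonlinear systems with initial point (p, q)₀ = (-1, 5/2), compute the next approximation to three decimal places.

(-1.173, 1.053)

At (-1, 5/2): F = (7.000, 16.500).
Jacobian J = [[-2·p·q - 2·p, -p^2 + 5], [2·p·q, p^2 + 4·q + 1]].
At the point, J = [[7.000, 4.000], [-5.000, 12.000]] (det J = 104.000).
Solving J·Δ = −F gives Δ = (-0.173, -1.447).
Then the next iterate is (p, q)₁ = (-1.173, 1.053).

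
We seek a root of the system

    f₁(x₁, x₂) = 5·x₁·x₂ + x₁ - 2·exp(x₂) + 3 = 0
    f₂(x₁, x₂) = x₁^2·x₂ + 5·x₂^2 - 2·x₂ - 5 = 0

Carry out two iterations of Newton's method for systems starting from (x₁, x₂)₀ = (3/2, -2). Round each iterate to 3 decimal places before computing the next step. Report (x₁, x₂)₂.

(0.744, -0.876)

At (3/2, -2): F = (-10.77067, 14.500).
Jacobian J = [[5·x₂ + 1, 5·x₁ - 2·exp(x₂)], [2·x₁·x₂, x₁^2 + 10·x₂ - 2]].
At the point, J = [[-9.000, 7.22933], [-6.000, -19.750]] (det J = 221.12598).
Solving J·Δ = −F gives Δ = (-0.488, 0.882).
Then the next iterate is (x₁, x₂)₁ = (1.012, -1.118).
Round to (1.012, -1.118) and repeat: F = (-2.29895, 2.34063), J = [[-4.590, 4.40613], [-2.26283, -12.15586]].
Δ = (-0.268, 0.242), so (x₁, x₂)₂ = (0.744, -0.876).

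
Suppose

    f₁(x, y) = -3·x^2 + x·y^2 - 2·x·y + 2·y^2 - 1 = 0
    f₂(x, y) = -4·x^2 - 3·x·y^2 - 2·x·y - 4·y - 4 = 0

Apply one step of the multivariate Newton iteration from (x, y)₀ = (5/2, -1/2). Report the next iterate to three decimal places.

At (5/2, -1/2): F = (-16.125, -26.375).
Jacobian J = [[-6·x + y^2 - 2·y, 2·x·y - 2·x + 4·y], [-8·x - 3·y^2 - 2·y, -6·x·y - 2·x - 4]].
At the point, J = [[-13.750, -9.500], [-19.750, -1.500]] (det J = -167.000).
Solving J·Δ = −F gives Δ = (-1.356, 0.265).
Then the next iterate is (x, y)₁ = (1.144, -0.235).

(1.144, -0.235)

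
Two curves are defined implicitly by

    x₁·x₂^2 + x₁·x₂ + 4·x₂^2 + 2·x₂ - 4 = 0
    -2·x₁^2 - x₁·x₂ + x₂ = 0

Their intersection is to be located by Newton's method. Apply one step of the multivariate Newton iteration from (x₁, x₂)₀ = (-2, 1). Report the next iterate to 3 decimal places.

At (-2, 1): F = (-2.000, -5.000).
Jacobian J = [[x₂^2 + x₂, 2·x₁·x₂ + x₁ + 8·x₂ + 2], [-4·x₁ - x₂, -x₁ + 1]].
At the point, J = [[2.000, 4.000], [7.000, 3.000]] (det J = -22.000).
Solving J·Δ = −F gives Δ = (0.636, 0.182).
Then the next iterate is (x₁, x₂)₁ = (-1.364, 1.182).

(-1.364, 1.182)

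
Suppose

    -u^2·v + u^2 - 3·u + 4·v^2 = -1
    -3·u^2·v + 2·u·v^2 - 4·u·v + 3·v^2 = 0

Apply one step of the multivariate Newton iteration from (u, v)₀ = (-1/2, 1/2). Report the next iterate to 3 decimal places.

At (-1/2, 1/2): F = (3.625, 1.125).
Jacobian J = [[-2·u·v + 2·u - 3, -u^2 + 8·v], [-6·u·v + 2·v^2 - 4·v, -3·u^2 + 4·u·v - 4·u + 6·v]].
At the point, J = [[-3.500, 3.750], [0.000, 3.250]] (det J = -11.375).
Solving J·Δ = −F gives Δ = (0.665, -0.346).
Then the next iterate is (u, v)₁ = (0.165, 0.154).

(0.165, 0.154)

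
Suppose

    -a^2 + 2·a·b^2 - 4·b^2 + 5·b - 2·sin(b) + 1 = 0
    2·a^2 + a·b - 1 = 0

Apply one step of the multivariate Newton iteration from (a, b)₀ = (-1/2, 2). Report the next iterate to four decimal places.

(-3.9927, -1.0000)

At (-1/2, 2): F = (-11.068595, -1.5000).
Jacobian J = [[-2·a + 2·b^2, 4·a·b - 8·b - 2·cos(b) + 5], [4·a + b, a]].
At the point, J = [[9.0000, -14.167706], [0.0000, -0.5000]] (det J = -4.5000).
Solving J·Δ = −F gives Δ = (-3.4927, -3.0000).
Then the next iterate is (a, b)₁ = (-3.9927, -1.0000).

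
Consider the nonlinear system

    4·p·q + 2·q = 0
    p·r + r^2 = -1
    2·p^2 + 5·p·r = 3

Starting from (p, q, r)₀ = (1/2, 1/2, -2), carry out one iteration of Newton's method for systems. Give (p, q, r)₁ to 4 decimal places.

(0.0076, 0.2462, -0.5758)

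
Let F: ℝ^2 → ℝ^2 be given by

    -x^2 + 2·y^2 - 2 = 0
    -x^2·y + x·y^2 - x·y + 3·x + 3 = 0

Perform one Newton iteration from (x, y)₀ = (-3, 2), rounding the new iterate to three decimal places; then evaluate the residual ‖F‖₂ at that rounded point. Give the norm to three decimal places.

8.416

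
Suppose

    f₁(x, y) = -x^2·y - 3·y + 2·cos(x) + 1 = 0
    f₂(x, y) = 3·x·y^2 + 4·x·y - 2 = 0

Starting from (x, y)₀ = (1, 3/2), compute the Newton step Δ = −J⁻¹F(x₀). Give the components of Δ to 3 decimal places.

At (1, 3/2): F = (-3.91940, 10.750).
Jacobian J = [[-2·x·y - 2·sin(x), -x^2 - 3], [3·y^2 + 4·y, 6·x·y + 4·x]].
At the point, J = [[-4.68294, -4.000], [12.750, 13.000]] (det J = -9.87825).
Solving J·Δ = −F gives Δ = (-0.805, -0.037).

(-0.805, -0.037)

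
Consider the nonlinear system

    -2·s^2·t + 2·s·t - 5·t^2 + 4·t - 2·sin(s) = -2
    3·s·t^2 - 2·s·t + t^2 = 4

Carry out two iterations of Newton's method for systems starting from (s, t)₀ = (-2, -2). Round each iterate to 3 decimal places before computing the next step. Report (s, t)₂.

At (-2, -2): F = (-0.18141, -32.000).
Jacobian J = [[-4·s·t + 2·t - 2·cos(s), -2·s^2 + 2·s - 10·t + 4], [3·t^2 - 2·t, 6·s·t - 2·s + 2·t]].
At the point, J = [[-19.16771, 12.000], [16.000, 24.000]] (det J = -652.02495).
Solving J·Δ = −F gives Δ = (0.582, 0.945).
Then the next iterate is (s, t)₁ = (-1.418, -1.055).
Round to (-1.418, -1.055) and repeat: F = (1.42618, -10.61376), J = [[-8.39836, 7.69255], [5.44907, 9.70194]].
Δ = (0.774, 0.659), so (s, t)₂ = (-0.644, -0.396).

(-0.644, -0.396)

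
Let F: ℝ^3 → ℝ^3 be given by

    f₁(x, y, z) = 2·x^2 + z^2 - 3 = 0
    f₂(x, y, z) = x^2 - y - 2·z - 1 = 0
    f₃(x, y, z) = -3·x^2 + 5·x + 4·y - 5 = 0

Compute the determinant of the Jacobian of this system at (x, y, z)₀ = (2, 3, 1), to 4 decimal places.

82.0000

J = [[4·x, 0, 2·z], [2·x, -1, -2], [-6·x + 5, 4, 0]].
At the point, J = [[8.0000, 0.0000, 2.0000], [4.0000, -1.0000, -2.0000], [-7.0000, 4.0000, 0.0000]].
det J = 82.0000.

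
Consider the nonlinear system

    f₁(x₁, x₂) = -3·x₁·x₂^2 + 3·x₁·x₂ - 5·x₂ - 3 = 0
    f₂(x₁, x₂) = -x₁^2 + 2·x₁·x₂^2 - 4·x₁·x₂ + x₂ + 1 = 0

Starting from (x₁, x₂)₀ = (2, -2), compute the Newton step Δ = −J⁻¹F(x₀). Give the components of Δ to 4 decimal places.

(0.0702, 1.2105)

At (2, -2): F = (-29.0000, 27.0000).
Jacobian J = [[-3·x₂^2 + 3·x₂, -6·x₁·x₂ + 3·x₁ - 5], [-2·x₁ + 2·x₂^2 - 4·x₂, 4·x₁·x₂ - 4·x₁ + 1]].
At the point, J = [[-18.0000, 25.0000], [12.0000, -23.0000]] (det J = 114.0000).
Solving J·Δ = −F gives Δ = (0.0702, 1.2105).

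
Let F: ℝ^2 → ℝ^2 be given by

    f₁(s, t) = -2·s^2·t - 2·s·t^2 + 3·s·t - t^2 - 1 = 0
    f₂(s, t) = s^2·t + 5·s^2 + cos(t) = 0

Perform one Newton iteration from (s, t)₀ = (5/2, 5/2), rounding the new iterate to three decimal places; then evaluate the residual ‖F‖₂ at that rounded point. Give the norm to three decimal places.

19.645

At (5/2, 5/2): F = (-51.000, 46.07386).
Jacobian J = [[-4·s·t - 2·t^2 + 3·t, -2·s^2 - 4·s·t + 3·s - 2·t], [2·s·t + 10·s, s^2 - sin(t)]].
At the point, J = [[-30.000, -35.000], [37.500, 5.65153]] (det J = 1142.95416).
Solving J·Δ = −F gives Δ = (-1.159, -0.464).
Then the next iterate is (s, t)₁ = (1.341, 2.036).
Re-evaluating at (1.341, 2.036): F = (-15.39475, 12.20410), so ‖F‖₂ = 19.645.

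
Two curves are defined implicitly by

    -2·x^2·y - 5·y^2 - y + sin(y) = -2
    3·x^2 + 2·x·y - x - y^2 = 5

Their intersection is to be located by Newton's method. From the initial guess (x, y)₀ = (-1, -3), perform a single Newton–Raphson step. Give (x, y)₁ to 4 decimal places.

(-0.8879, -1.6357)

At (-1, -3): F = (-34.141120, -4.0000).
Jacobian J = [[-4·x·y, -2·x^2 - 10·y + cos(y) - 1], [6·x + 2·y - 1, 2·x - 2·y]].
At the point, J = [[-12.0000, 26.010008], [-13.0000, 4.0000]] (det J = 290.130098).
Solving J·Δ = −F gives Δ = (0.1121, 1.3643).
Then the next iterate is (x, y)₁ = (-0.8879, -1.6357).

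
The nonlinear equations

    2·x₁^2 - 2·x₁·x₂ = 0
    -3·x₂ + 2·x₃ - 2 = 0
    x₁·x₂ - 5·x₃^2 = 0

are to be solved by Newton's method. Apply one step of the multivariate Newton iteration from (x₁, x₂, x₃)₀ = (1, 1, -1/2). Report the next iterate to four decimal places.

At (1, 1, -1/2): F = (0.0000, -6.0000, -0.2500).
Jacobian J = [[4·x₁ - 2·x₂, -2·x₁, 0], [0, -3, 2], [x₂, x₁, -10·x₃]].
At the point, J = [[2.0000, -2.0000, 0.0000], [0.0000, -3.0000, 2.0000], [1.0000, 1.0000, 5.0000]] (det J = -38.0000).
Solving J·Δ = −F gives Δ = (-1.5526, -1.5526, 0.6711).
Then the next iterate is (x₁, x₂, x₃)₁ = (-0.5526, -0.5526, 0.1711).

(-0.5526, -0.5526, 0.1711)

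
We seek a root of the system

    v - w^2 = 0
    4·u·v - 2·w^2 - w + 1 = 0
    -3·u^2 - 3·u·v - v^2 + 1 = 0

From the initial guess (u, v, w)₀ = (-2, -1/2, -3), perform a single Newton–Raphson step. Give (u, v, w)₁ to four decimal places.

(-1.2572, 0.1032, -1.5172)

At (-2, -1/2, -3): F = (-9.5000, -10.0000, -14.2500).
Jacobian J = [[0, 1, -2·w], [4·v, 4·u, -4·w - 1], [-6·u - 3·v, -3·u - 2·v, 0]].
At the point, J = [[0.0000, 1.0000, 6.0000], [-2.0000, -8.0000, 11.0000], [13.5000, 7.0000, 0.0000]] (det J = 712.5000).
Solving J·Δ = −F gives Δ = (0.7428, 0.6032, 1.4828).
Then the next iterate is (u, v, w)₁ = (-1.2572, 0.1032, -1.5172).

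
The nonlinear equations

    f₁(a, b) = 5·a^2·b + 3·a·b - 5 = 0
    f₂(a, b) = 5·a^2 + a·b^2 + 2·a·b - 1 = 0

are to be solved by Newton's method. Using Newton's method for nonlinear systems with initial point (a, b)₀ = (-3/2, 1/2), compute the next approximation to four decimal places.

At (-3/2, 1/2): F = (-1.6250, 8.3750).
Jacobian J = [[10·a·b + 3·b, 5·a^2 + 3·a], [10·a + b^2 + 2·b, 2·a·b + 2·a]].
At the point, J = [[-6.0000, 6.7500], [-13.7500, -4.5000]] (det J = 119.8125).
Solving J·Δ = −F gives Δ = (0.4108, 0.6059).
Then the next iterate is (a, b)₁ = (-1.0892, 1.1059).

(-1.0892, 1.1059)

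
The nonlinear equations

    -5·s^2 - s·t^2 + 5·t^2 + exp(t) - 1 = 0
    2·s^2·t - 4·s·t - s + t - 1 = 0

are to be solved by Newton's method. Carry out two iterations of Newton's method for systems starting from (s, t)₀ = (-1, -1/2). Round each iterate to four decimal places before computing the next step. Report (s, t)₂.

(-0.1009, 0.1298)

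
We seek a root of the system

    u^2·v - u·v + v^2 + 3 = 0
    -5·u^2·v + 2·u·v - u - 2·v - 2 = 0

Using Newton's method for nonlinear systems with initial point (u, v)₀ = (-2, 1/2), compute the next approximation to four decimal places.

At (-2, 1/2): F = (6.2500, -13.0000).
Jacobian J = [[2·u·v - v, u^2 - u + 2·v], [-10·u·v + 2·v - 1, -5·u^2 + 2·u - 2]].
At the point, J = [[-2.5000, 7.0000], [10.0000, -26.0000]] (det J = -5.0000).
Solving J·Δ = −F gives Δ = (-14.3000, -6.0000).
Then the next iterate is (u, v)₁ = (-16.3000, -5.5000).

(-16.3000, -5.5000)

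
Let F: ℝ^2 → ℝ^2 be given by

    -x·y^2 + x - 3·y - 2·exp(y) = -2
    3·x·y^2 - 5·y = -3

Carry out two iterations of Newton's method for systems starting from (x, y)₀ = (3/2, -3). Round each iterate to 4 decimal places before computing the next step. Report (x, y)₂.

At (3/2, -3): F = (-1.099574, 58.5000).
Jacobian J = [[-y^2 + 1, -2·x·y - 2·exp(y) - 3], [3·y^2, 6·x·y - 5]].
At the point, J = [[-8.0000, 5.900426], [27.0000, -32.0000]] (det J = 96.688502).
Solving J·Δ = −F gives Δ = (3.2061, 4.5332).
Then the next iterate is (x, y)₁ = (4.7061, 1.5332).
Round to (4.7061, 1.5332) and repeat: F = (-18.222097, 28.521919), J = [[-1.350702, -26.696742], [7.052107, 38.292355]].
Δ = (-0.4663, -0.6590), so (x, y)₂ = (4.2398, 0.8742).

(4.2398, 0.8742)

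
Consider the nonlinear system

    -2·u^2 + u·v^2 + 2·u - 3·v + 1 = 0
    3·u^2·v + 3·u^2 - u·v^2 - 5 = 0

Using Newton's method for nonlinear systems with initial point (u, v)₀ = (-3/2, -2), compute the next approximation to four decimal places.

(0.5625, -8.0833)

At (-3/2, -2): F = (-6.5000, -5.7500).
Jacobian J = [[-4·u + v^2 + 2, 2·u·v - 3], [6·u·v + 6·u - v^2, 3·u^2 - 2·u·v]].
At the point, J = [[12.0000, 3.0000], [5.0000, 0.7500]] (det J = -6.0000).
Solving J·Δ = −F gives Δ = (2.0625, -6.0833).
Then the next iterate is (u, v)₁ = (0.5625, -8.0833).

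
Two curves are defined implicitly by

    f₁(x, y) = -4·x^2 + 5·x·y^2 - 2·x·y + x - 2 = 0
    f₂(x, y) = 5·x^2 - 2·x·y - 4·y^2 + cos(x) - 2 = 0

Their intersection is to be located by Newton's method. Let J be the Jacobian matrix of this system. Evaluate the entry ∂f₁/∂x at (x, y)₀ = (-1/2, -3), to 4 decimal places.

56.0000

∂f₁/∂x = -8·x + 5·y^2 - 2·y + 1.
At (-1/2, -3) this is 56.0000.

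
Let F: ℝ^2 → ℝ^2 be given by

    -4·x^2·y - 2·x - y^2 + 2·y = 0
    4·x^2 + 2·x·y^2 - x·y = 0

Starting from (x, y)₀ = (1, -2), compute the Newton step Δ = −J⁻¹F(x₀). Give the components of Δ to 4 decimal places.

At (1, -2): F = (-2.0000, 14.0000).
Jacobian J = [[-8·x·y - 2, -4·x^2 - 2·y + 2], [8·x + 2·y^2 - y, 4·x·y - x]].
At the point, J = [[14.0000, 2.0000], [18.0000, -9.0000]] (det J = -162.0000).
Solving J·Δ = −F gives Δ = (-0.0617, 1.4321).

(-0.0617, 1.4321)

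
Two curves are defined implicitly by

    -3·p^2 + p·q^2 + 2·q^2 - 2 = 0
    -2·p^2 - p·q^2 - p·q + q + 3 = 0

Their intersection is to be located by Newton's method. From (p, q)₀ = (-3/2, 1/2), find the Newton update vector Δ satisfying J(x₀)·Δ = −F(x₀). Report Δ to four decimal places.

(1.0055, -1.3509)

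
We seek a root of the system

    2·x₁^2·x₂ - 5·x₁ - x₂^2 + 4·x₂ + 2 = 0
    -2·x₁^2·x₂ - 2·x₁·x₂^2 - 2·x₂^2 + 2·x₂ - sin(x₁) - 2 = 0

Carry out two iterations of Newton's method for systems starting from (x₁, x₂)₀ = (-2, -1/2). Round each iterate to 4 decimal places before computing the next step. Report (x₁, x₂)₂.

(-1.4054, -1.1931)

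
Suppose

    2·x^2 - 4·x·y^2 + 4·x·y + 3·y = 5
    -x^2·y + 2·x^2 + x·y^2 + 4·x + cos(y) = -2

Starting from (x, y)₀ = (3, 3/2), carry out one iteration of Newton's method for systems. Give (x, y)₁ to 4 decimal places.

(0.1757, 0.6944)

At (3, 3/2): F = (8.5000, 25.320737).
Jacobian J = [[4·x - 4·y^2 + 4·y, -8·x·y + 4·x + 3], [-2·x·y + 4·x + y^2 + 4, -x^2 + 2·x·y - sin(y)]].
At the point, J = [[9.0000, -21.0000], [9.2500, -0.997495]] (det J = 185.272545).
Solving J·Δ = −F gives Δ = (-2.8243, -0.8056).
Then the next iterate is (x, y)₁ = (0.1757, 0.6944).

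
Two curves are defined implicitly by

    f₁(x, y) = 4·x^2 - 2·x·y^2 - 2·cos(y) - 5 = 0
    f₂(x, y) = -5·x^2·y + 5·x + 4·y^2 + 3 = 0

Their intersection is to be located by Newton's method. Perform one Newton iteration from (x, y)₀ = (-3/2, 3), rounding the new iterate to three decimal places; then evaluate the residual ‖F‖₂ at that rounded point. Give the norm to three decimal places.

At (-3/2, 3): F = (32.97998, -2.250).
Jacobian J = [[8·x - 2·y^2, -4·x·y + 2·sin(y)], [-10·x·y + 5, -5·x^2 + 8·y]].
At the point, J = [[-30.000, 18.28224], [50.000, 12.750]] (det J = -1296.61200).
Solving J·Δ = −F gives Δ = (0.356, -1.220).
Then the next iterate is (x, y)₁ = (-1.144, 1.780).
Re-evaluating at (-1.144, 1.780): F = (7.89961, -1.69415), so ‖F‖₂ = 8.079.

8.079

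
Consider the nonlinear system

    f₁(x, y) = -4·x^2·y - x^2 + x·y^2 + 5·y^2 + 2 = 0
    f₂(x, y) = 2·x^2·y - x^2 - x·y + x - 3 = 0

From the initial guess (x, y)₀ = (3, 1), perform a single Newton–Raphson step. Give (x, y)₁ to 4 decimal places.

(1.7143, 1.1143)

At (3, 1): F = (-35.0000, 6.0000).
Jacobian J = [[-8·x·y - 2·x + y^2, -4·x^2 + 2·x·y + 10·y], [4·x·y - 2·x - y + 1, 2·x^2 - x]].
At the point, J = [[-29.0000, -20.0000], [6.0000, 15.0000]] (det J = -315.0000).
Solving J·Δ = −F gives Δ = (-1.2857, 0.1143).
Then the next iterate is (x, y)₁ = (1.7143, 1.1143).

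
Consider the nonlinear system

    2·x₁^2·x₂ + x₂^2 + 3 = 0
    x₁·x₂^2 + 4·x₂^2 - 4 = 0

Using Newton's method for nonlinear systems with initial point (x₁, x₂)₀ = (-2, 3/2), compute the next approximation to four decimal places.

At (-2, 3/2): F = (17.2500, 0.5000).
Jacobian J = [[4·x₁·x₂, 2·x₁^2 + 2·x₂], [x₂^2, 2·x₁·x₂ + 8·x₂]].
At the point, J = [[-12.0000, 11.0000], [2.2500, 6.0000]] (det J = -96.7500).
Solving J·Δ = −F gives Δ = (1.0129, -0.4632).
Then the next iterate is (x₁, x₂)₁ = (-0.9871, 1.0368).

(-0.9871, 1.0368)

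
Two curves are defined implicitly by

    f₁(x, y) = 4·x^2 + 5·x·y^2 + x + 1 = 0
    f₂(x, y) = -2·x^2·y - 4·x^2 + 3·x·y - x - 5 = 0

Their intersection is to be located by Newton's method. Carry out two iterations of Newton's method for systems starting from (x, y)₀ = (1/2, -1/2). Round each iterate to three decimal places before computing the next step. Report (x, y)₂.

At (1/2, -1/2): F = (3.125, -7.000).
Jacobian J = [[8·x + 5·y^2 + 1, 10·x·y], [-4·x·y - 8·x + 3·y - 1, -2·x^2 + 3·x]].
At the point, J = [[6.250, -2.500], [-5.500, 1.000]] (det J = -7.500).
Solving J·Δ = −F gives Δ = (-1.917, -3.542).
Then the next iterate is (x, y)₁ = (-1.417, -4.042).
Round to (-1.417, -4.042) and repeat: F = (-108.13850, 21.79976), J = [[71.35282, 57.27514], [-24.70006, -8.26678]].
Δ = (0.430, 1.352), so (x, y)₂ = (-0.987, -2.690).

(-0.987, -2.690)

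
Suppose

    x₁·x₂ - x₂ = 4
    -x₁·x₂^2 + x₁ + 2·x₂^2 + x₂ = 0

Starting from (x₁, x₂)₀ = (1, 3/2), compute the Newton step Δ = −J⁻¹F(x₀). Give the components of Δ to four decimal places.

At (1, 3/2): F = (-4.0000, 4.7500).
Jacobian J = [[x₂, x₁ - 1], [-x₂^2 + 1, -2·x₁·x₂ + 4·x₂ + 1]].
At the point, J = [[1.5000, 0.0000], [-1.2500, 4.0000]] (det J = 6.0000).
Solving J·Δ = −F gives Δ = (2.6667, -0.3542).

(2.6667, -0.3542)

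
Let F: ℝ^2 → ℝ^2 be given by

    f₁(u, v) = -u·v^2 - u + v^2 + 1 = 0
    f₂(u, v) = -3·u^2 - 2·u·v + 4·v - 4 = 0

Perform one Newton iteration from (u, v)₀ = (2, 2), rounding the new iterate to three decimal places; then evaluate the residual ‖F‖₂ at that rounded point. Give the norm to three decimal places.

3.000

At (2, 2): F = (-5.000, -16.000).
Jacobian J = [[-v^2 - 1, -2·u·v + 2·v], [-6·u - 2·v, -2·u + 4]].
At the point, J = [[-5.000, -4.000], [-16.000, 0.000]] (det J = -64.000).
Solving J·Δ = −F gives Δ = (-1.000, 0.000).
Then the next iterate is (u, v)₁ = (1.000, 2.000).
Re-evaluating at (1.000, 2.000): F = (0.000, -3.000), so ‖F‖₂ = 3.000.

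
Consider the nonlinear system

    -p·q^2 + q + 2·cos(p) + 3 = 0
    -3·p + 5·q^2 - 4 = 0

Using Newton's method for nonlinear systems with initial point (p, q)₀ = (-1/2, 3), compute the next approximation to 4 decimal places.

(0.3622, 1.6696)

At (-1/2, 3): F = (12.255165, 42.5000).
Jacobian J = [[-q^2 - 2·sin(p), -2·p·q + 1], [-3, 10·q]].
At the point, J = [[-8.041149, 4.0000], [-3.0000, 30.0000]] (det J = -229.234468).
Solving J·Δ = −F gives Δ = (0.8622, -1.3304).
Then the next iterate is (p, q)₁ = (0.3622, 1.6696).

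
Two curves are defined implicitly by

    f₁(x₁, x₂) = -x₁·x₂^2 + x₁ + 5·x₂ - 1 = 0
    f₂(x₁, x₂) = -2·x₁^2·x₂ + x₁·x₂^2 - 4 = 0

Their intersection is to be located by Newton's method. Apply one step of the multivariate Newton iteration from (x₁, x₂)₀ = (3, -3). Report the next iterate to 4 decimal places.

(2.5569, -1.4150)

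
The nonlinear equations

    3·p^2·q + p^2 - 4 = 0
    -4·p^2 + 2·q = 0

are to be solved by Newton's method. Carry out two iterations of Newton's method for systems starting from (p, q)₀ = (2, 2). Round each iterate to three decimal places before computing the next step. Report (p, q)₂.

(0.934, 1.573)

At (2, 2): F = (24.000, -12.000).
Jacobian J = [[6·p·q + 2·p, 3·p^2], [-8·p, 2]].
At the point, J = [[28.000, 12.000], [-16.000, 2.000]] (det J = 248.000).
Solving J·Δ = −F gives Δ = (-0.774, -0.194).
Then the next iterate is (p, q)₁ = (1.226, 1.806).
Round to (1.226, 1.806) and repeat: F = (5.64674, -2.40030), J = [[15.73694, 4.50923], [-9.808, 2.000]].
Δ = (-0.292, -0.233), so (p, q)₂ = (0.934, 1.573).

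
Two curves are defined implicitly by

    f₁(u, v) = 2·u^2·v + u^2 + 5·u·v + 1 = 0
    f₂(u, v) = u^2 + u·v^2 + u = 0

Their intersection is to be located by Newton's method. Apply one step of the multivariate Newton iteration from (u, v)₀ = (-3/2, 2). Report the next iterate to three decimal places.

At (-3/2, 2): F = (-2.750, -5.250).
Jacobian J = [[4·u·v + 2·u + 5·v, 2·u^2 + 5·u], [2·u + v^2 + 1, 2·u·v]].
At the point, J = [[-5.000, -3.000], [2.000, -6.000]] (det J = 36.000).
Solving J·Δ = −F gives Δ = (-0.021, -0.882).
Then the next iterate is (u, v)₁ = (-1.521, 1.118).

(-1.521, 1.118)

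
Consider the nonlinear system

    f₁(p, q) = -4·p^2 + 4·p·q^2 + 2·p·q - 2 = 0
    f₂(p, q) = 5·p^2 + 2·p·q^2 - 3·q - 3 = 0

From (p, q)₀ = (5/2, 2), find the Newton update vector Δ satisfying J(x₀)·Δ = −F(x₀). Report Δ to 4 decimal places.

(-1.0170, -0.5111)

At (5/2, 2): F = (23.0000, 42.2500).
Jacobian J = [[-8·p + 4·q^2 + 2·q, 8·p·q + 2·p], [10·p + 2·q^2, 4·p·q - 3]].
At the point, J = [[0.0000, 45.0000], [33.0000, 17.0000]] (det J = -1485.0000).
Solving J·Δ = −F gives Δ = (-1.0170, -0.5111).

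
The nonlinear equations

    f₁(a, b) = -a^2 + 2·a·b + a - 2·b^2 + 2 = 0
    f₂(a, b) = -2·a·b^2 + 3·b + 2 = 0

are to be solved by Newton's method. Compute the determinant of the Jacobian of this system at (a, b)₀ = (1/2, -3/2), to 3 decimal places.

13.500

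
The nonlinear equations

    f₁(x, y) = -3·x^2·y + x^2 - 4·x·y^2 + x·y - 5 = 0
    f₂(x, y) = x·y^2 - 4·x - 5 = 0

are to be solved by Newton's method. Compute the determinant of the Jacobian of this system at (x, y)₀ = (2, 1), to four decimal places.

J = [[-6·x·y + 2·x - 4·y^2 + y, -3·x^2 - 8·x·y + x], [y^2 - 4, 2·x·y]].
At the point, J = [[-11.0000, -26.0000], [-3.0000, 4.0000]].
det J = -122.0000.

-122.0000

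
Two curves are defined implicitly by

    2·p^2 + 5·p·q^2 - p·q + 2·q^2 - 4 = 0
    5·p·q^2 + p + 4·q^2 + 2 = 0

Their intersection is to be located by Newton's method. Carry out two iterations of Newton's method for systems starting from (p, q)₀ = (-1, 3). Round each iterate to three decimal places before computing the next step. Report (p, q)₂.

(-1.197, 0.464)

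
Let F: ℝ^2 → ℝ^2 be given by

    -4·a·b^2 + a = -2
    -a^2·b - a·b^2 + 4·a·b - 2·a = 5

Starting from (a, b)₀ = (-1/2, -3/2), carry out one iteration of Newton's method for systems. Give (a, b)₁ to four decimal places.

At (-1/2, -3/2): F = (6.0000, 0.5000).
Jacobian J = [[-4·b^2 + 1, -8·a·b], [-2·a·b - b^2 + 4·b - 2, -a^2 - 2·a·b + 4·a]].
At the point, J = [[-8.0000, -6.0000], [-11.7500, -3.7500]] (det J = -40.5000).
Solving J·Δ = −F gives Δ = (-0.4815, 1.6420).
Then the next iterate is (a, b)₁ = (-0.9815, 0.1420).

(-0.9815, 0.1420)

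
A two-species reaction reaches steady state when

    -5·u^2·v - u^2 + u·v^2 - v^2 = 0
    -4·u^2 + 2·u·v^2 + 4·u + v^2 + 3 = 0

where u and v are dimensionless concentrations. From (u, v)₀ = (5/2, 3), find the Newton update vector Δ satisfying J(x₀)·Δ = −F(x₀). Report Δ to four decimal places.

(-0.8678, -1.1185)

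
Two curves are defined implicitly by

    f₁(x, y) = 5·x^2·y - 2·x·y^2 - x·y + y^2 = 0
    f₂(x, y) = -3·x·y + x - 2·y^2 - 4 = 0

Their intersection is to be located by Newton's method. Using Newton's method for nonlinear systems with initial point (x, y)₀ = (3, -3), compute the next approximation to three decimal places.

(1.948, -2.159)

At (3, -3): F = (-171.000, 8.000).
Jacobian J = [[10·x·y - 2·y^2 - y, 5·x^2 - 4·x·y - x + 2·y], [-3·y + 1, -3·x - 4·y]].
At the point, J = [[-105.000, 72.000], [10.000, 3.000]] (det J = -1035.000).
Solving J·Δ = −F gives Δ = (-1.052, 0.841).
Then the next iterate is (x, y)₁ = (1.948, -2.159).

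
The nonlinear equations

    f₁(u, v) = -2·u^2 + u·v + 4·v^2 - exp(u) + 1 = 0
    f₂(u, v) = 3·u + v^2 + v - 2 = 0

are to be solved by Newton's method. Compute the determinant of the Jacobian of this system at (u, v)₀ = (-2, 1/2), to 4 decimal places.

10.7293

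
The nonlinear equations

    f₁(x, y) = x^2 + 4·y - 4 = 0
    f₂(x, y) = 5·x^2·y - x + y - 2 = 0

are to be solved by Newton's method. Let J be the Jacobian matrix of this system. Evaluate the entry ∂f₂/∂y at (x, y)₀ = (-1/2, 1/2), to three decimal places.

2.250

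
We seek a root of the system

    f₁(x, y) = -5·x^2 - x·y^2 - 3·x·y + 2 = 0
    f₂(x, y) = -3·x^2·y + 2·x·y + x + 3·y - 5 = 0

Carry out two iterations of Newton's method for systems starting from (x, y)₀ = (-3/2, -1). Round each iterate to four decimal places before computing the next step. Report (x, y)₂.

(-1.3781, -10.2659)

At (-3/2, -1): F = (-12.2500, 0.2500).
Jacobian J = [[-10·x - y^2 - 3·y, -2·x·y - 3·x], [-6·x·y + 2·y + 1, -3·x^2 + 2·x + 3]].
At the point, J = [[17.0000, 1.5000], [-10.0000, -6.7500]] (det J = -99.7500).
Solving J·Δ = −F gives Δ = (0.8252, -1.1855).
Then the next iterate is (x, y)₁ = (-0.6748, -2.1855).
Round to (-0.6748, -2.1855) and repeat: F = (-1.477980, -6.296214), J = [[8.528090, -0.925151], [-12.219652, 0.284335]].
Δ = (-0.7033, -8.0804), so (x, y)₂ = (-1.3781, -10.2659).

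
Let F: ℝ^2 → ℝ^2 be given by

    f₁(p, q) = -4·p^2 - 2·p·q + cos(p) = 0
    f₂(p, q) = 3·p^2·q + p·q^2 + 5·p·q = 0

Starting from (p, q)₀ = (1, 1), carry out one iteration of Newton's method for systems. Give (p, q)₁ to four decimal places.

At (1, 1): F = (-5.459698, 9.0000).
Jacobian J = [[-8·p - 2·q - sin(p), -2·p], [6·p·q + q^2 + 5·q, 3·p^2 + 2·p·q + 5·p]].
At the point, J = [[-10.841471, -2.0000], [12.0000, 10.0000]] (det J = -84.414710).
Solving J·Δ = −F gives Δ = (-0.4335, -0.3798).
Then the next iterate is (p, q)₁ = (0.5665, 0.6202).

(0.5665, 0.6202)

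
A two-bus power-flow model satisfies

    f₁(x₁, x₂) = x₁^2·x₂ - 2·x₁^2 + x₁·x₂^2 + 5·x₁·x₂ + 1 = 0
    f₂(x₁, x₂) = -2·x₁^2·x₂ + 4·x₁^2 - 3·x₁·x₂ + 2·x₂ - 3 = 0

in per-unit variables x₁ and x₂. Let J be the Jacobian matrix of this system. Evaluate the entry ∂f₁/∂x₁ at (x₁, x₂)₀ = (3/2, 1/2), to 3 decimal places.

-1.750

∂f₁/∂x₁ = 2·x₁·x₂ - 4·x₁ + x₂^2 + 5·x₂.
At (3/2, 1/2) this is -1.750.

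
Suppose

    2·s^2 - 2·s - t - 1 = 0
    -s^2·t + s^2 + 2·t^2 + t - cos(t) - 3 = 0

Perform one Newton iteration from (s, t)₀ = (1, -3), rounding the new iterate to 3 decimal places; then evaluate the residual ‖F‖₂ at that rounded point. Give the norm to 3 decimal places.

3.519

At (1, -3): F = (2.000, 16.98999).
Jacobian J = [[4·s - 2, -1], [-2·s·t + 2·s, -s^2 + 4·t + sin(t) + 1]].
At the point, J = [[2.000, -1.000], [8.000, -12.14112]] (det J = -16.28224).
Solving J·Δ = −F gives Δ = (-0.448, 1.104).
Then the next iterate is (s, t)₁ = (0.552, -1.896).
Re-evaluating at (0.552, -1.896): F = (0.40141, 3.49556), so ‖F‖₂ = 3.519.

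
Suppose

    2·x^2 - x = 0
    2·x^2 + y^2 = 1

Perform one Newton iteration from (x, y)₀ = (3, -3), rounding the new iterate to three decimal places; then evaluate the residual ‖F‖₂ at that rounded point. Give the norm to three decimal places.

At (3, -3): F = (15.000, 26.000).
Jacobian J = [[4·x - 1, 0], [4·x, 2·y]].
At the point, J = [[11.000, 0.000], [12.000, -6.000]] (det J = -66.000).
Solving J·Δ = −F gives Δ = (-1.364, 1.606).
Then the next iterate is (x, y)₁ = (1.636, -1.394).
Re-evaluating at (1.636, -1.394): F = (3.71699, 6.29623), so ‖F‖₂ = 7.312.

7.312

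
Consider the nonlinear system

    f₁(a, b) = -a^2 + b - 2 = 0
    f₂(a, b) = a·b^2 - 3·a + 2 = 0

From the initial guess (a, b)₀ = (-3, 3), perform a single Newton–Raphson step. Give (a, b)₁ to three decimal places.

(-1.596, 2.579)

At (-3, 3): F = (-8.000, -16.000).
Jacobian J = [[-2·a, 1], [b^2 - 3, 2·a·b]].
At the point, J = [[6.000, 1.000], [6.000, -18.000]] (det J = -114.000).
Solving J·Δ = −F gives Δ = (1.404, -0.421).
Then the next iterate is (a, b)₁ = (-1.596, 2.579).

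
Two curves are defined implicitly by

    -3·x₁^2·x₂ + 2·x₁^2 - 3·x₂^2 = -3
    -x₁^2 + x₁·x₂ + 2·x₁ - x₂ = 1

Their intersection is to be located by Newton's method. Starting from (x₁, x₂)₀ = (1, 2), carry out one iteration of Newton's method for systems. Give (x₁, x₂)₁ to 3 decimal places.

(1.000, 1.133)

At (1, 2): F = (-13.000, 0.000).
Jacobian J = [[-6·x₁·x₂ + 4·x₁, -3·x₁^2 - 6·x₂], [-2·x₁ + x₂ + 2, x₁ - 1]].
At the point, J = [[-8.000, -15.000], [2.000, 0.000]] (det J = 30.000).
Solving J·Δ = −F gives Δ = (0.000, -0.867).
Then the next iterate is (x₁, x₂)₁ = (1.000, 1.133).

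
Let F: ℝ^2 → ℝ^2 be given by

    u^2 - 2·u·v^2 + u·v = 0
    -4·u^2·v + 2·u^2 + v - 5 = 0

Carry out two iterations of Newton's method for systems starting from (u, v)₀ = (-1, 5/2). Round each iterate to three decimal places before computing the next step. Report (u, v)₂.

(0.306, 2.806)

At (-1, 5/2): F = (11.000, -10.500).
Jacobian J = [[2·u - 2·v^2 + v, -4·u·v + u], [-8·u·v + 4·u, -4·u^2 + 1]].
At the point, J = [[-12.000, 9.000], [16.000, -3.000]] (det J = -108.000).
Solving J·Δ = −F gives Δ = (0.569, -0.463).
Then the next iterate is (u, v)₁ = (-0.431, 2.037).
Round to (-0.431, 2.037) and repeat: F = (2.88457, -4.10506), J = [[-7.12374, 3.08079], [5.29958, 0.25696]].
Δ = (0.737, 0.769), so (u, v)₂ = (0.306, 2.806).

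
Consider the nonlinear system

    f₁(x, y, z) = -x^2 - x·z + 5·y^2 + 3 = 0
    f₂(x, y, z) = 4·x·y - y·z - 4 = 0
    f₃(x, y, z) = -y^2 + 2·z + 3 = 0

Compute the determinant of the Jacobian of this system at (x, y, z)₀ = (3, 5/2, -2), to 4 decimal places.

J = [[-2·x - z, 10·y, -x], [4·y, 4·x - z, -y], [0, -2·y, 2]].
At the point, J = [[-4.0000, 25.0000, -3.0000], [10.0000, 14.0000, -2.5000], [0.0000, -5.0000, 2.0000]].
det J = -412.0000.

-412.0000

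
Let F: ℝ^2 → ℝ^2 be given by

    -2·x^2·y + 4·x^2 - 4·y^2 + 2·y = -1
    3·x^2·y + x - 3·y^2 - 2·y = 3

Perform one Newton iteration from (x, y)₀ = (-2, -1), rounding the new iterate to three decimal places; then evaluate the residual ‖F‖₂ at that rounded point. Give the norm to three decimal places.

At (-2, -1): F = (19.000, -18.000).
Jacobian J = [[-4·x·y + 8·x, -2·x^2 - 8·y + 2], [6·x·y + 1, 3·x^2 - 6·y - 2]].
At the point, J = [[-24.000, 2.000], [13.000, 16.000]] (det J = -410.000).
Solving J·Δ = −F gives Δ = (0.829, 0.451).
Then the next iterate is (x, y)₁ = (-1.171, -0.549).
Re-evaluating at (-1.171, -0.549): F = (5.68698, -6.23564), so ‖F‖₂ = 8.439.

8.439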